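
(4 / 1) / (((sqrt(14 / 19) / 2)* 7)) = 4* sqrt(266) / 49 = 1.33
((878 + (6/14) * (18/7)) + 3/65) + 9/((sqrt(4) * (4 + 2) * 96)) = 879.16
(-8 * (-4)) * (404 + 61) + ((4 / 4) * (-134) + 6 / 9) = 44240 / 3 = 14746.67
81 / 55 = 1.47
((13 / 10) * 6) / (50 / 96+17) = 0.45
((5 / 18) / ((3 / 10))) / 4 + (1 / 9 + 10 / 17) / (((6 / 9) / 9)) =17759 / 1836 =9.67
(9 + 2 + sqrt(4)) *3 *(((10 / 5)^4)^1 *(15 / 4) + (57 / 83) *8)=212004 / 83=2554.27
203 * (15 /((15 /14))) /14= 203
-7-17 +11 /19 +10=-255 /19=-13.42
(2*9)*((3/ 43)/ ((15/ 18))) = 324/ 215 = 1.51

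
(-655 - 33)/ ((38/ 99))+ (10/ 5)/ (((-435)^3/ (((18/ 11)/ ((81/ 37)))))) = -277521479831812/ 154830517875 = -1792.42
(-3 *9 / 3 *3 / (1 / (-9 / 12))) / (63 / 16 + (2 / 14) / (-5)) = 11340 / 2189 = 5.18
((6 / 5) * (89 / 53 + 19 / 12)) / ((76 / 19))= 415 / 424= 0.98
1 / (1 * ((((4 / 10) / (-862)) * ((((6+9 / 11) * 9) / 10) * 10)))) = -4741 / 135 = -35.12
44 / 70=22 / 35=0.63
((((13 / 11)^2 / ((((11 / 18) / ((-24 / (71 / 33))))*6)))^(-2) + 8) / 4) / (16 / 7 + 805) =75138989863 / 30120779729664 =0.00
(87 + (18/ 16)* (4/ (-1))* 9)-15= 63/ 2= 31.50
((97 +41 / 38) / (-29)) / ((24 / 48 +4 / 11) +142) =-40997 / 1731793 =-0.02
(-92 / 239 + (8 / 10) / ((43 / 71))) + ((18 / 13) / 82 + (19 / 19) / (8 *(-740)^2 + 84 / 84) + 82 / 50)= 1555497482649271 / 599911379261025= 2.59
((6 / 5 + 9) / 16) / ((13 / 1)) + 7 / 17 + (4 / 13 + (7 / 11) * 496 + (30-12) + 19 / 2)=66882617 / 194480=343.90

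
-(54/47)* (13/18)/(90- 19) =-39/3337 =-0.01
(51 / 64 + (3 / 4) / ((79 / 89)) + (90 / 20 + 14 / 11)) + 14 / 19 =8613597 / 1056704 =8.15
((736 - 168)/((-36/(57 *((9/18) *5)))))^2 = 45495025/9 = 5055002.78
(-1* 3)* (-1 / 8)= 3 / 8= 0.38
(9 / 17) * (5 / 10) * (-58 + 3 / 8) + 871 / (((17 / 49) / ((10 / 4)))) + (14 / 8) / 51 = 300533 / 48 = 6261.10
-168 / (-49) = 24 / 7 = 3.43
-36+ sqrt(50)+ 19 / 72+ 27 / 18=-27.17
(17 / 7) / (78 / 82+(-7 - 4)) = -697 / 2884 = -0.24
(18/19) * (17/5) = 306/95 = 3.22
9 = 9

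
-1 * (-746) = 746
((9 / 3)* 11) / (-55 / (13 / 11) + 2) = -143 / 193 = -0.74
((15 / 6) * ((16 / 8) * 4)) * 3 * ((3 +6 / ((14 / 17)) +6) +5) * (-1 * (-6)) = 53640 / 7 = 7662.86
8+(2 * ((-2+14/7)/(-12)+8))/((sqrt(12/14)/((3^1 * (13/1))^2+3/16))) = 26297.12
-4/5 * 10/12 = -2/3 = -0.67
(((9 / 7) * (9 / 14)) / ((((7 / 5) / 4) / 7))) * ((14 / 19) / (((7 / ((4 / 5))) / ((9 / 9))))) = 1296 / 931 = 1.39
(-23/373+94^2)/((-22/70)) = -115353175/4103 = -28114.35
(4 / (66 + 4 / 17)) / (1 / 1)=34 / 563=0.06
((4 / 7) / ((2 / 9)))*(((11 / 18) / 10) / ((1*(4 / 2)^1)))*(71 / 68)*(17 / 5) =781 / 2800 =0.28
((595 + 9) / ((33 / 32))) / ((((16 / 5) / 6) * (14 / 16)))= 96640 / 77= 1255.06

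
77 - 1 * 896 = -819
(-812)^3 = -535387328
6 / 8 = 0.75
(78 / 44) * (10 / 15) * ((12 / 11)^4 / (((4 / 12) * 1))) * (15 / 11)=12130560 / 1771561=6.85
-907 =-907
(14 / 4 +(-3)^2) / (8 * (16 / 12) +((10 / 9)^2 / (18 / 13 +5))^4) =51073127580386025 / 43588114401929408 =1.17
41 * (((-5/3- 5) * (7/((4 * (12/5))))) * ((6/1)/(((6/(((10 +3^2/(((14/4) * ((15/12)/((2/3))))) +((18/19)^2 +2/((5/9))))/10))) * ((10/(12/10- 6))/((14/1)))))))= 57544648/27075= 2125.38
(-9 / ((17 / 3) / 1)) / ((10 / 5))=-27 / 34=-0.79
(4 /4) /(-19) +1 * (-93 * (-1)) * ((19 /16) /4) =33509 /1216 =27.56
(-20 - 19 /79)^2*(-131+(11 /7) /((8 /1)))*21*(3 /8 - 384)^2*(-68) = 8996394874835800575 /798848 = 11261710456602.26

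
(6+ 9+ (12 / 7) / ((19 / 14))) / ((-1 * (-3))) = 103 / 19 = 5.42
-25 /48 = -0.52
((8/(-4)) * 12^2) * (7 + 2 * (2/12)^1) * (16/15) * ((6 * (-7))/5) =473088/25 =18923.52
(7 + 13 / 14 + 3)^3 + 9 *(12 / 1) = 1413.24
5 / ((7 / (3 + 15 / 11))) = 3.12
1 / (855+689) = 1 / 1544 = 0.00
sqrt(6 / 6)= 1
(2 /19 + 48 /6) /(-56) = -11 /76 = -0.14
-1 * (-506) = 506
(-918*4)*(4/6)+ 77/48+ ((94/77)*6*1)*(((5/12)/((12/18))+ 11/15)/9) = -135566897/55440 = -2445.29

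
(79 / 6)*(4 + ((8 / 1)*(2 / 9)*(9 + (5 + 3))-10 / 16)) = 191101 / 432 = 442.36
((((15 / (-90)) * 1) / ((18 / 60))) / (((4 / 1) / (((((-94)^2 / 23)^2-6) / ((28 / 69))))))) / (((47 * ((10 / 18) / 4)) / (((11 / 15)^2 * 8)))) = -18893356724 / 567525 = -33290.79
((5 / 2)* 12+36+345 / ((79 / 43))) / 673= 0.38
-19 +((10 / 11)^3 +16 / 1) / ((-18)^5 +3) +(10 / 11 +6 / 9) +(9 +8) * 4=127198565099 / 2515011015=50.58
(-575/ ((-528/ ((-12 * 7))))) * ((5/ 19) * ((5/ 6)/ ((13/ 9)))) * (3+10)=-180.55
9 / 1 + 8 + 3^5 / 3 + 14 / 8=399 / 4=99.75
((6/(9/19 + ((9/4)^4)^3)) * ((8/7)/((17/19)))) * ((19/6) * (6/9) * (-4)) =-7364795170816/1915773451145631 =-0.00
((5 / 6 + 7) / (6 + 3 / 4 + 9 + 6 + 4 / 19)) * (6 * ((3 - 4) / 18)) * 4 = -7144 / 15021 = -0.48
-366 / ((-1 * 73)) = 366 / 73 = 5.01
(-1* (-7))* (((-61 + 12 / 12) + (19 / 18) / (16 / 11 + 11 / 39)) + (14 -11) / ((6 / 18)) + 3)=-1482901 / 4470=-331.75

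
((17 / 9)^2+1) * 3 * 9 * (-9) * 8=-8880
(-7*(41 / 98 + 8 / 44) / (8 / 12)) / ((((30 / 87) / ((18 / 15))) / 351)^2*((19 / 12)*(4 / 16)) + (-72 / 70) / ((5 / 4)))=542999623268700 / 70900453452433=7.66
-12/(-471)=4/157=0.03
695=695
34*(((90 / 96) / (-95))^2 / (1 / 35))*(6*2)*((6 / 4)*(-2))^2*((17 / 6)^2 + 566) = 331983225 / 46208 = 7184.54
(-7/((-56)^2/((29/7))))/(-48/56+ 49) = -29/150976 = -0.00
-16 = -16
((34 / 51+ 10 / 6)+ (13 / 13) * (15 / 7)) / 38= 47 / 399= 0.12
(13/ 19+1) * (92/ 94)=1472/ 893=1.65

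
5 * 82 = 410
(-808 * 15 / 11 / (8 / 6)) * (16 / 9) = -1469.09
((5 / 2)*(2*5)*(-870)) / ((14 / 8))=-12428.57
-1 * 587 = -587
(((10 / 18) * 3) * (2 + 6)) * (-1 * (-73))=2920 / 3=973.33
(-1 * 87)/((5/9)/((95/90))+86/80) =-66120/1217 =-54.33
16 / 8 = 2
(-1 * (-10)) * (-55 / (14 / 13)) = -3575 / 7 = -510.71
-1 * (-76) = 76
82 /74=41 /37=1.11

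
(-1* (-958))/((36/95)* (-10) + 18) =67.41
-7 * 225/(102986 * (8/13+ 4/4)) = -75/7922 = -0.01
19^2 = 361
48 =48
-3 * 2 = -6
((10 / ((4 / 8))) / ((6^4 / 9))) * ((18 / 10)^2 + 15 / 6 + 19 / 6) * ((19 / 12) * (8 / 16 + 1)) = 3173 / 1080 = 2.94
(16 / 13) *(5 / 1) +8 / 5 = 504 / 65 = 7.75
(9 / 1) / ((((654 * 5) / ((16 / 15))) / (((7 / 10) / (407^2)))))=28 / 2256967625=0.00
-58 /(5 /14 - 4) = 812 /51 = 15.92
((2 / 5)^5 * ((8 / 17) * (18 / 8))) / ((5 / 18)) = 10368 / 265625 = 0.04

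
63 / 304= 0.21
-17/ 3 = -5.67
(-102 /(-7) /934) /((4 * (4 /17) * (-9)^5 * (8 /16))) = -289 /514749816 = -0.00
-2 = -2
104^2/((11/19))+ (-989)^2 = 996803.18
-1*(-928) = 928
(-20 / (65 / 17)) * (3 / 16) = -0.98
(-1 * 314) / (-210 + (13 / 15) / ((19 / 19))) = 1.50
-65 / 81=-0.80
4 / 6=2 / 3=0.67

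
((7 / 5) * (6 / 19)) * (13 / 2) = 273 / 95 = 2.87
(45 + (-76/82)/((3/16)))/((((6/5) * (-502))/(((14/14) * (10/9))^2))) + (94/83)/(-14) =-0.16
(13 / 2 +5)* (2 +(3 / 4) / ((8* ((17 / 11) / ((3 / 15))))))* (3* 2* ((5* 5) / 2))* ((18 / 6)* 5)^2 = 424841625 / 1088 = 390479.43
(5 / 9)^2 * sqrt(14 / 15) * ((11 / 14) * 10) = 275 * sqrt(210) / 1701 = 2.34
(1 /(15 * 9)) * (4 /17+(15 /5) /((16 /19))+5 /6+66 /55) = 23791 /550800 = 0.04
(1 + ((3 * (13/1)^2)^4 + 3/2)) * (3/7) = 396445130421/14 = 28317509315.79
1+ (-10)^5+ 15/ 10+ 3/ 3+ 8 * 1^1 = -199977/ 2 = -99988.50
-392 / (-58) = 196 / 29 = 6.76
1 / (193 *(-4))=-1 / 772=-0.00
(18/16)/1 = 9/8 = 1.12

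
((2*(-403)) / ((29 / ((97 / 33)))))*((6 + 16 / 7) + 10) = -10007296 / 6699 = -1493.85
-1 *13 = -13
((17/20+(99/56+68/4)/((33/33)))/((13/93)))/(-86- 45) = -510849/476840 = -1.07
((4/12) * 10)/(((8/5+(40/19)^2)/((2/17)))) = 9025/138822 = 0.07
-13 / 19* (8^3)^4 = -893353197568 / 19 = -47018589345.68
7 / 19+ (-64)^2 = 77831 / 19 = 4096.37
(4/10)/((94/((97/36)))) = 97/8460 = 0.01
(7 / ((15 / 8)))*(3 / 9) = 56 / 45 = 1.24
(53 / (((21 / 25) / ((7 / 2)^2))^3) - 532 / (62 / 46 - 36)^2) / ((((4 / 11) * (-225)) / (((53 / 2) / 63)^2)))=-796437815055211087 / 2240505119462400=-355.47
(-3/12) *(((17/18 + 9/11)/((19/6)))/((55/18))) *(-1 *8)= 4188/11495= 0.36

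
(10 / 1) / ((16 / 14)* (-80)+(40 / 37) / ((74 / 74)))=-259 / 2340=-0.11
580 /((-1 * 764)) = -145 /191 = -0.76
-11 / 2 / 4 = -1.38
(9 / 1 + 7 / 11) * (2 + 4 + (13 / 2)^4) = 1518821 / 88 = 17259.33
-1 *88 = -88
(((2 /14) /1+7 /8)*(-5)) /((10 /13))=-741 /112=-6.62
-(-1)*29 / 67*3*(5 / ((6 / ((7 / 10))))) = 203 / 268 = 0.76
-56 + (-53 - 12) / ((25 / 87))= -1411 / 5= -282.20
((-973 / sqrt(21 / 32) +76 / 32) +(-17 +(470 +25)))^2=321291803 / 192 - 178059*sqrt(42)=519440.60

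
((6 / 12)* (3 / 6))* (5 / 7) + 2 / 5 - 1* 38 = -5239 / 140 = -37.42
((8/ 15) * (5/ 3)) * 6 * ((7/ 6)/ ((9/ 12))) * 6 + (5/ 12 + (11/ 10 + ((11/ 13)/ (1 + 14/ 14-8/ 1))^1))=119699/ 2340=51.15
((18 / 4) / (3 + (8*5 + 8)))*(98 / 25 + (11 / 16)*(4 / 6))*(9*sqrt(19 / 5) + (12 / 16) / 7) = 7881 / 190400 + 23643*sqrt(95) / 34000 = 6.82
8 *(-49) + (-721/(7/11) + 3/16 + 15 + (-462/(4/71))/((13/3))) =-707665/208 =-3402.24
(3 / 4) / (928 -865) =1 / 84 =0.01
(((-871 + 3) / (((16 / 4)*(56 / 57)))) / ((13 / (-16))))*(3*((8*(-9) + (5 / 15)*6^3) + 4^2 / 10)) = 84816 / 65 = 1304.86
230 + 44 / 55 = 1154 / 5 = 230.80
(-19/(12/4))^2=361/9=40.11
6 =6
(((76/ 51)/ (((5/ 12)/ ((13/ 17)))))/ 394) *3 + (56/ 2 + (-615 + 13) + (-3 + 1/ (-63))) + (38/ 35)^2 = -361432000292/ 627686325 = -575.82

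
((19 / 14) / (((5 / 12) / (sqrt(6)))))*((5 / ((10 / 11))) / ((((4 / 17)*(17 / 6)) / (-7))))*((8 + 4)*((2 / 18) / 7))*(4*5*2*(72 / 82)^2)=-13001472*sqrt(6) / 11767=-2706.46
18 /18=1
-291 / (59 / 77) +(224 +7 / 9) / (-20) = -4152617 / 10620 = -391.02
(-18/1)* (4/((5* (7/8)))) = -16.46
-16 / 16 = -1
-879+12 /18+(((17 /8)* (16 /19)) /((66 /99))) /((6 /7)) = -99773 /114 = -875.20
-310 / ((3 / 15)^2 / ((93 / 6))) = -120125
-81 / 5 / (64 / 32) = -81 / 10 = -8.10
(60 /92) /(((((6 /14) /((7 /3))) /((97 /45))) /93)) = 147343 /207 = 711.80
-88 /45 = -1.96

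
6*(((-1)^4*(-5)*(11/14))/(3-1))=-165/14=-11.79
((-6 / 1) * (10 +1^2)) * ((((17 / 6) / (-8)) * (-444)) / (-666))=187 / 12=15.58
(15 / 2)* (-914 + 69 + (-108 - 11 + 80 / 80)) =-14445 / 2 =-7222.50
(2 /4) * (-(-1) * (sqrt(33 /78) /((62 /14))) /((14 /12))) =3 * sqrt(286) /806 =0.06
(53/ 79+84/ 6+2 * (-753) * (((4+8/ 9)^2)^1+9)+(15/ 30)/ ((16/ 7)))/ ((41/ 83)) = -280624488439/ 2798496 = -100276.89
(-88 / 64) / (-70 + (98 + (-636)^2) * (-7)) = 11 / 22657824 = 0.00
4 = 4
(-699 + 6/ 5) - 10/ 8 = -13981/ 20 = -699.05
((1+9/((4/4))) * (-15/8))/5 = -15/4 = -3.75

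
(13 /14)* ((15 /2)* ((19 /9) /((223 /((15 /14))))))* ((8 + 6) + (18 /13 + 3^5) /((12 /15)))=22.57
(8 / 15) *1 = 8 / 15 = 0.53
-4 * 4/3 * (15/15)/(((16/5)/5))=-25/3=-8.33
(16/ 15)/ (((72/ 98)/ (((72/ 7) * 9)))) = 134.40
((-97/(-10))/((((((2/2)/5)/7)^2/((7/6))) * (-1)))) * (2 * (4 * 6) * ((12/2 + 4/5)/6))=-2262428/3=-754142.67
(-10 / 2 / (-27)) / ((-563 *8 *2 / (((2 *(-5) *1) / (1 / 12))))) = 25 / 10134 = 0.00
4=4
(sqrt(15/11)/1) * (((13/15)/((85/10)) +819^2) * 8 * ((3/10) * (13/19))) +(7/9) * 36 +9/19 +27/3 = 712/19 +8894292212 * sqrt(165)/88825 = 1286266.04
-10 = -10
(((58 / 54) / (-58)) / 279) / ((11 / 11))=-1 / 15066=-0.00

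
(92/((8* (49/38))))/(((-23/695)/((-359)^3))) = 610972624195/49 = 12468829065.20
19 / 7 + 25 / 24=631 / 168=3.76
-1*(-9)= 9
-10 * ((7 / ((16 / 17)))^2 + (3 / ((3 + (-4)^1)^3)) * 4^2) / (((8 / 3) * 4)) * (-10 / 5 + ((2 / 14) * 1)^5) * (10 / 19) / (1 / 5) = 23608930875 / 653993984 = 36.10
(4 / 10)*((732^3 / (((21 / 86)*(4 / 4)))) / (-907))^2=1254498702810.94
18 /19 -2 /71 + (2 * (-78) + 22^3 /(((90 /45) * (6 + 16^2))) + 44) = -16039050 /176719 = -90.76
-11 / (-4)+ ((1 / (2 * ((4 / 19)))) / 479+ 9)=45045 / 3832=11.75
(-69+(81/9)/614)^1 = -42357/614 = -68.99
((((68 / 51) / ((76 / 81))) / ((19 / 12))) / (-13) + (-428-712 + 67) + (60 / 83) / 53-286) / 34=-28057028709 / 701913238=-39.97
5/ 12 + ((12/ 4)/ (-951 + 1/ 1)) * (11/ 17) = 40177/ 96900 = 0.41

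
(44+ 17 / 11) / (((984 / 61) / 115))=1171505 / 3608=324.70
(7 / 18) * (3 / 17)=7 / 102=0.07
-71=-71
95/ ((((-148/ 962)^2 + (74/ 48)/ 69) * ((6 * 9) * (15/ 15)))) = 1477060/ 38631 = 38.24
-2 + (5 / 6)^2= -47 / 36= -1.31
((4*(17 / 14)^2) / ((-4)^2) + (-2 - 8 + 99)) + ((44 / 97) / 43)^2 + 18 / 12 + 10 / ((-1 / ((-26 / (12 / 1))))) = 112.54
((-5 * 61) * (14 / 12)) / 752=-2135 / 4512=-0.47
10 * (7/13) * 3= 210/13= 16.15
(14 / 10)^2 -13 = -276 / 25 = -11.04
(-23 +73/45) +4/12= -947/45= -21.04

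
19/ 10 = 1.90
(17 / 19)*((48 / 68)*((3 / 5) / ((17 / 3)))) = 108 / 1615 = 0.07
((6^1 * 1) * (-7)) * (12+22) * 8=-11424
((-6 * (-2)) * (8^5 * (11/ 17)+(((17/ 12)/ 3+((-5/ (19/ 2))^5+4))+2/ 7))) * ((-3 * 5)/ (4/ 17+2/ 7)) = -1124806424393105/ 153518138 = -7326863.39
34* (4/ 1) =136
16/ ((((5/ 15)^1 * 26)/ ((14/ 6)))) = 56/ 13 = 4.31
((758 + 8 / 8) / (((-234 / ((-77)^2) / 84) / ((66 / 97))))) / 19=-1386034188 / 23959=-57850.25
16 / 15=1.07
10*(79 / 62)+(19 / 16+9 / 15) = 36033 / 2480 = 14.53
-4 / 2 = -2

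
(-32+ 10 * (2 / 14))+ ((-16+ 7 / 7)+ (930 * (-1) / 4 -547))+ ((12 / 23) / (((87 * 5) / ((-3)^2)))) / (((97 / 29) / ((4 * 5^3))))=-25719881 / 31234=-823.46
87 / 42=29 / 14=2.07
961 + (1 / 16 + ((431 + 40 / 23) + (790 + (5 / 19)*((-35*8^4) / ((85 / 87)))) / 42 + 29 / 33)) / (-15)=9080461521 / 9152528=992.13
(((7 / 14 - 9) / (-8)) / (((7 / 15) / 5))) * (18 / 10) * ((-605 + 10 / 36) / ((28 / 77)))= -4361775 / 128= -34076.37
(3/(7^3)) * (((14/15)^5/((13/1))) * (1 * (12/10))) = 3136/5484375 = 0.00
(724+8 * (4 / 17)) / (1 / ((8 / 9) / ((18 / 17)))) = 49360 / 81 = 609.38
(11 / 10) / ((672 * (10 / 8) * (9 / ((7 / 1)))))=11 / 10800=0.00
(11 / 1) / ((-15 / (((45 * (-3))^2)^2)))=-243577125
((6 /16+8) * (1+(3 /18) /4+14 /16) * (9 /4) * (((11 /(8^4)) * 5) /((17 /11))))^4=61195159681515419371700625 /6310668336252090206289657856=0.01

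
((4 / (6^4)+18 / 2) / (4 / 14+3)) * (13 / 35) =37921 / 37260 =1.02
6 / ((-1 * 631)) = -6 / 631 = -0.01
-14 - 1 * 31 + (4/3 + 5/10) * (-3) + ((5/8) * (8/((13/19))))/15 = -3901/78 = -50.01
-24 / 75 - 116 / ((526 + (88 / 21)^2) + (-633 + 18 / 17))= 16440556 / 16564825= 0.99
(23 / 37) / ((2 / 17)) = 391 / 74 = 5.28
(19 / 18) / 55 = 19 / 990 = 0.02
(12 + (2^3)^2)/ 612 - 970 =-148391/ 153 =-969.88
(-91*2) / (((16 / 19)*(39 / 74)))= -4921 / 12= -410.08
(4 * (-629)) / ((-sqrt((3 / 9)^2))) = 7548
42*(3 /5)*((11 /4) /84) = 33 /40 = 0.82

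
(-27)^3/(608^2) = -19683/369664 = -0.05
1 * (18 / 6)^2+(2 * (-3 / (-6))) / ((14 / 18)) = 72 / 7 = 10.29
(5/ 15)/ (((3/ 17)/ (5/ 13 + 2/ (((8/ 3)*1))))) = 1003/ 468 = 2.14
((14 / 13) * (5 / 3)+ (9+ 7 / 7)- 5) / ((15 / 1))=53 / 117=0.45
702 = 702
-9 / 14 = -0.64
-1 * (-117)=117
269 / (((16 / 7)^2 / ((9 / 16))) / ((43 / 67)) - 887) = -5101047 / 16545749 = -0.31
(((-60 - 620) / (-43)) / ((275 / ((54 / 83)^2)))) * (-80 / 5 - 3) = -7534944 / 16292485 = -0.46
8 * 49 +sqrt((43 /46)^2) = 18075 /46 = 392.93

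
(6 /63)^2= 4 /441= 0.01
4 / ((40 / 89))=89 / 10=8.90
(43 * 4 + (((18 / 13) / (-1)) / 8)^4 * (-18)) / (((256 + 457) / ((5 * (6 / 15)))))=628739927 / 1303295552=0.48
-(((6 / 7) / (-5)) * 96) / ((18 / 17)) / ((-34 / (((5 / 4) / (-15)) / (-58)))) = -2 / 3045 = -0.00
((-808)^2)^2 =426231402496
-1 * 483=-483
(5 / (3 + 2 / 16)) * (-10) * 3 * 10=-480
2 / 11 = 0.18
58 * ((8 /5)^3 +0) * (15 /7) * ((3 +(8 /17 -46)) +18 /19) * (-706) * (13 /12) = 16190258.94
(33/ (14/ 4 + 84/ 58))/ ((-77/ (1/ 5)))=-174/ 10045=-0.02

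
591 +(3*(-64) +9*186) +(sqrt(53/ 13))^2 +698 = 36076/ 13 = 2775.08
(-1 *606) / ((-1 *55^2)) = 0.20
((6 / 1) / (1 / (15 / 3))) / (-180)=-0.17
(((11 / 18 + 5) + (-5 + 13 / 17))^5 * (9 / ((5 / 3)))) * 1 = 13225450646101 / 496836361440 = 26.62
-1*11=-11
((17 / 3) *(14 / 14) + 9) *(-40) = -1760 / 3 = -586.67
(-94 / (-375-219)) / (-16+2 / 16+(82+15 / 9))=376 / 161073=0.00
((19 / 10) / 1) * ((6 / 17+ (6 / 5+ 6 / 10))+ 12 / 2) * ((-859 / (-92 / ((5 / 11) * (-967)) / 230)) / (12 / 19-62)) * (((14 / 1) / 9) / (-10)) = -14693420917 / 396440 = -37063.42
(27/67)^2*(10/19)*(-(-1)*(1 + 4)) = 36450/85291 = 0.43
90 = 90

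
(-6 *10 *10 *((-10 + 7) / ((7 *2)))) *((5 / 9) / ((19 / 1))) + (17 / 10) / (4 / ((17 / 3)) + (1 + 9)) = 135491 / 34580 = 3.92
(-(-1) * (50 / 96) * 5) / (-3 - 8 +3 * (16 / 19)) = -2375 / 7728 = -0.31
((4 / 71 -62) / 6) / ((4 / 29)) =-21257 / 284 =-74.85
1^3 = 1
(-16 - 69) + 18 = -67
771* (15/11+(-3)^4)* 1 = 698526/11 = 63502.36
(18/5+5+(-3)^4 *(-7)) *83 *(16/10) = -1853888/25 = -74155.52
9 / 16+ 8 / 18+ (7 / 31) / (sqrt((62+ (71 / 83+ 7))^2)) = 13072837 / 12941136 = 1.01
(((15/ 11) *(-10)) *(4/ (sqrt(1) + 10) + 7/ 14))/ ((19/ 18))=-1350/ 121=-11.16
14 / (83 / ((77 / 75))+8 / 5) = 0.17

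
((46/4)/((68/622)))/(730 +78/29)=207437/1444864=0.14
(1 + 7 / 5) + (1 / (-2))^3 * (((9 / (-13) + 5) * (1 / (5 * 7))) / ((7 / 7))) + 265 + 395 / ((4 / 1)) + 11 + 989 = 71039 / 52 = 1366.13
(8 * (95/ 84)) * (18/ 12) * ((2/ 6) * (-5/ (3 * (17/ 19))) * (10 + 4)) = -18050/ 153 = -117.97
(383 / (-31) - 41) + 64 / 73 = -118758 / 2263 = -52.48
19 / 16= 1.19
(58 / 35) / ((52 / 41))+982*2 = 1788429 / 910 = 1965.31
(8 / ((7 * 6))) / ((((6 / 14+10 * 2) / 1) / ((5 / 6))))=10 / 1287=0.01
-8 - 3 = -11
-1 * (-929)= 929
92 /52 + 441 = 5756 /13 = 442.77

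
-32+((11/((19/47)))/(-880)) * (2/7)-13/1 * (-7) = 313833/5320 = 58.99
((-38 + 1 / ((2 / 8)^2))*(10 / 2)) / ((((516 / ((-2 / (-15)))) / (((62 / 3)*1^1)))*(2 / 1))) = -341 / 1161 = -0.29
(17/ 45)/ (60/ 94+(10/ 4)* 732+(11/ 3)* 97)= 799/ 4624035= 0.00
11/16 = 0.69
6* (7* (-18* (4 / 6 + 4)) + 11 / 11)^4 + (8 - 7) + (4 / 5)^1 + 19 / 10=7123667745697 / 10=712366774569.70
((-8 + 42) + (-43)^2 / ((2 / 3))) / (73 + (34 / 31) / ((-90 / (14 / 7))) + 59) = 21.27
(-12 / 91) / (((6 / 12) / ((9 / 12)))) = -18 / 91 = -0.20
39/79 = 0.49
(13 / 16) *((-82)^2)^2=36734893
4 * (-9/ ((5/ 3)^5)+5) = 53752/ 3125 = 17.20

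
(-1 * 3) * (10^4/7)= -30000/7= -4285.71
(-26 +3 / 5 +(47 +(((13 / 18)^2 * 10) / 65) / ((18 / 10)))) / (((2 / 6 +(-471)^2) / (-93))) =-4891459 / 539074440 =-0.01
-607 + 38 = -569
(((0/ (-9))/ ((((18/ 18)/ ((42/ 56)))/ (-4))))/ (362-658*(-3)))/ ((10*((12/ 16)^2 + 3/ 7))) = 0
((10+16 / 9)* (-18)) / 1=-212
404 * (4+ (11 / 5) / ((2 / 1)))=10302 / 5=2060.40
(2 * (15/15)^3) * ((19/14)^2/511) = 361/50078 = 0.01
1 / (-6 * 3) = -1 / 18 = -0.06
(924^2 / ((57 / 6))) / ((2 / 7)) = 5976432 / 19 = 314549.05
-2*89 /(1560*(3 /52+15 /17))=-1513 /12465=-0.12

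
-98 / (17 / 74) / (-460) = 1813 / 1955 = 0.93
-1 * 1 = -1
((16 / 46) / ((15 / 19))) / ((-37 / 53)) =-8056 / 12765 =-0.63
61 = 61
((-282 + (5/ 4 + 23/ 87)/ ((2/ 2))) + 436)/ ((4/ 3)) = 54119/ 464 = 116.64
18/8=9/4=2.25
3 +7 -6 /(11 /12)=38 /11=3.45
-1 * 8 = -8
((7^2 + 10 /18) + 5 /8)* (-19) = -68647 /72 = -953.43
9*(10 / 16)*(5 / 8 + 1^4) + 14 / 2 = 1033 / 64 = 16.14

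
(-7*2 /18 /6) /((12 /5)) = -35 /648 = -0.05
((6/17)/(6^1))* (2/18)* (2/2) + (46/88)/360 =239/29920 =0.01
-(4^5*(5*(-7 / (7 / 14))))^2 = -5138022400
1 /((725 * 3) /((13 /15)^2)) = 169 /489375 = 0.00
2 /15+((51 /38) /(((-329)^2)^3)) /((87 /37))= 2795033244948321719 /20962749337112342130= 0.13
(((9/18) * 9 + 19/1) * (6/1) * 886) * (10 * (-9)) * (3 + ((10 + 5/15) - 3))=-116181180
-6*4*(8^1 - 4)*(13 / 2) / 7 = -624 / 7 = -89.14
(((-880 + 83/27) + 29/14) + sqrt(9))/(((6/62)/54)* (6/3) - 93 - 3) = 10216391/1124886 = 9.08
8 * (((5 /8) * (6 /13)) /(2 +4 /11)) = 165 /169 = 0.98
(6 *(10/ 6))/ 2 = 5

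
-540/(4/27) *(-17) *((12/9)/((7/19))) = 1569780/7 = 224254.29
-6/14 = -3/7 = -0.43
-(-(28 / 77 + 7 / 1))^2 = -6561 / 121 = -54.22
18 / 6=3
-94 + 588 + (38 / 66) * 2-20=475.15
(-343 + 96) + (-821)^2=673794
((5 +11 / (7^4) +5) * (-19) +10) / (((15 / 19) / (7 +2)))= -24646173 / 12005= -2052.99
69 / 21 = 23 / 7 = 3.29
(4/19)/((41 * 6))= 2/2337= 0.00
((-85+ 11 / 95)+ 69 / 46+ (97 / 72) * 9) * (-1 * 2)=54157 / 380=142.52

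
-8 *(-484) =3872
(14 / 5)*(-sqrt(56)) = -28*sqrt(14) / 5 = -20.95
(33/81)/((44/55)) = 55/108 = 0.51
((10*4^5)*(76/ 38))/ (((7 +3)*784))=128/ 49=2.61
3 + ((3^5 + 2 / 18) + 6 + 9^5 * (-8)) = -4249259 / 9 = -472139.89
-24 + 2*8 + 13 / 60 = -467 / 60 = -7.78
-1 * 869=-869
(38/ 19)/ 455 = 2/ 455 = 0.00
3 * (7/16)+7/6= 119/48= 2.48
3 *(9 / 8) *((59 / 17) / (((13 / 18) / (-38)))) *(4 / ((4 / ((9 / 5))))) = -2451627 / 2210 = -1109.33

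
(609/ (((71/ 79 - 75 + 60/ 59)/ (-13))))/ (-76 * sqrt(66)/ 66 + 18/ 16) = -44871782592 * sqrt(66)/ 31025867357 - 43838550756/ 31025867357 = -13.16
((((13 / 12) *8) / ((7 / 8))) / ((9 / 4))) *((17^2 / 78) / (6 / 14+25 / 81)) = 22.12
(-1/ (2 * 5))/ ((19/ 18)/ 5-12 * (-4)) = -9/ 4339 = -0.00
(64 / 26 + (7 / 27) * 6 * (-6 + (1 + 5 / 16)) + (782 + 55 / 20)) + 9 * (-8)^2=423047 / 312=1355.92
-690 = -690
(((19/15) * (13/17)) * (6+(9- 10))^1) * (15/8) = 1235/136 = 9.08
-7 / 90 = -0.08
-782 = -782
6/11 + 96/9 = 370/33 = 11.21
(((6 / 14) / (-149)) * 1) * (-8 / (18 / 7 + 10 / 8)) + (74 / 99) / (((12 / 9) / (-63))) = -12385599 / 350746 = -35.31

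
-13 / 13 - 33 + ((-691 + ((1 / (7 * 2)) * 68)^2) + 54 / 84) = -68675 / 98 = -700.77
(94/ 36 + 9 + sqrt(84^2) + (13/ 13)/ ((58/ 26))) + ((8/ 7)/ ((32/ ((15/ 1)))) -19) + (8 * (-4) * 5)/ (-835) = 94933711/ 1220436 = 77.79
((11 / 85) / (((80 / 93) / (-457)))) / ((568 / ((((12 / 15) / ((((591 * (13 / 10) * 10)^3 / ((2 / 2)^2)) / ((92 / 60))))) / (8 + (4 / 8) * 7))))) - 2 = -10947873367026335837 / 5473936683513090000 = -2.00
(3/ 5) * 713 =2139/ 5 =427.80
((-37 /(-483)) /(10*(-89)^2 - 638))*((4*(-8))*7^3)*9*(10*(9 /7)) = -559440 /451789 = -1.24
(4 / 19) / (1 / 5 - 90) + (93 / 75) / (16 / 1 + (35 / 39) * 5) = 9914479 / 170406725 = 0.06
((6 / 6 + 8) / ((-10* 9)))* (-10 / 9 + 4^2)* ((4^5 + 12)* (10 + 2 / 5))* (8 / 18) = -14437696 / 2025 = -7129.73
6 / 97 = 0.06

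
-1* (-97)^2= -9409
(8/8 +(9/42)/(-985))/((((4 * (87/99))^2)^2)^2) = 19390155619688667/452093413604208803840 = 0.00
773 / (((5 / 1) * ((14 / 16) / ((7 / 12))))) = 1546 / 15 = 103.07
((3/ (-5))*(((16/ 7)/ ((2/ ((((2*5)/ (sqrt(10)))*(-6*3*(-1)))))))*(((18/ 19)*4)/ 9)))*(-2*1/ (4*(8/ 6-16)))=-1296*sqrt(10)/ 7315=-0.56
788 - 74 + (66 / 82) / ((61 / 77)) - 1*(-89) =2010844 / 2501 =804.02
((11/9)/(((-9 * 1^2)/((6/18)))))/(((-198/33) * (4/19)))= 209/5832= 0.04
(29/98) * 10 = 145/49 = 2.96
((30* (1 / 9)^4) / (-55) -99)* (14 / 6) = -16671515 / 72171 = -231.00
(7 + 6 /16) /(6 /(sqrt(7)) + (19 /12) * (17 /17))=-23541 /5314 + 6372 * sqrt(7) /2657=1.92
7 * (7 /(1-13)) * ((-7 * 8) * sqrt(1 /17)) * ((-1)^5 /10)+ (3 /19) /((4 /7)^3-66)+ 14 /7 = 856783 /428906-343 * sqrt(17) /255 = -3.55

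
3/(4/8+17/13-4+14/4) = 39/17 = 2.29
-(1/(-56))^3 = 1/175616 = 0.00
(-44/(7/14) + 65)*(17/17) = -23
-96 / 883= -0.11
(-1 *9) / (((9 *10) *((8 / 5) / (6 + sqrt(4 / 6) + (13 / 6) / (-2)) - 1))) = 0.14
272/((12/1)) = 22.67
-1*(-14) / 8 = 7 / 4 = 1.75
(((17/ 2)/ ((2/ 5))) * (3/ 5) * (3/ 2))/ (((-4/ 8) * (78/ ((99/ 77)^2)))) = -4131/ 5096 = -0.81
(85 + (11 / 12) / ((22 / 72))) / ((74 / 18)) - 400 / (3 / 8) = -1045.26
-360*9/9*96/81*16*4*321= -8765440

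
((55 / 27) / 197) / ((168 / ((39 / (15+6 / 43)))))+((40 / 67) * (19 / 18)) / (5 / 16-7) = -130776204775 / 1390136947416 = -0.09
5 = 5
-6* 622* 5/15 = -1244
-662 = -662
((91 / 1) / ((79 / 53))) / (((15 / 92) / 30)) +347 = 11580.32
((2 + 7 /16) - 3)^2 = 0.32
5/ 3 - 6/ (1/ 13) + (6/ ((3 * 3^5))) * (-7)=-18563/ 243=-76.39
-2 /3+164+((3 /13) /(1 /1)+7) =6652 /39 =170.56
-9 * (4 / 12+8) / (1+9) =-15 / 2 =-7.50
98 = 98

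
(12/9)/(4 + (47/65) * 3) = 260/1203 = 0.22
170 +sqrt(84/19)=2*sqrt(399)/19 +170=172.10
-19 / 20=-0.95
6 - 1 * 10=-4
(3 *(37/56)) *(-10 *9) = -4995/28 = -178.39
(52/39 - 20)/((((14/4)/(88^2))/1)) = -123904/3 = -41301.33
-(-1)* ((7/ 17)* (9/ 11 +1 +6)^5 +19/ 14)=461070496721/ 38330138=12028.93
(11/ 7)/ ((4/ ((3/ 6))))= 11/ 56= 0.20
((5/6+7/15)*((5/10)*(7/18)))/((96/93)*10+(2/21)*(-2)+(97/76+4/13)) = 4877509/226069890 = 0.02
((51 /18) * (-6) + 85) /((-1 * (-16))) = 17 /4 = 4.25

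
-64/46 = -1.39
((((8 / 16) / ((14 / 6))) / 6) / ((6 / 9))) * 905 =48.48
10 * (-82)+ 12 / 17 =-13928 / 17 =-819.29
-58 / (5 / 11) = -638 / 5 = -127.60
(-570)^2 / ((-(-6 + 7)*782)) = -162450 / 391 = -415.47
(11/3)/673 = 11/2019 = 0.01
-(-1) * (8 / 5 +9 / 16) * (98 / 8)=8477 / 320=26.49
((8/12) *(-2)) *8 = -32/3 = -10.67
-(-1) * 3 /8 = 3 /8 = 0.38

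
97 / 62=1.56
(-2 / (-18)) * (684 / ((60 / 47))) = 893 / 15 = 59.53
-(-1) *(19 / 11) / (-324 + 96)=-1 / 132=-0.01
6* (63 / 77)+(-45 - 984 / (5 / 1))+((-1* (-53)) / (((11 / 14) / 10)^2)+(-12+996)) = 5646001 / 605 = 9332.23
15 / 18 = 5 / 6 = 0.83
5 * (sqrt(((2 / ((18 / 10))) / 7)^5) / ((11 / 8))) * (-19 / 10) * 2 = -15200 * sqrt(70) / 916839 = -0.14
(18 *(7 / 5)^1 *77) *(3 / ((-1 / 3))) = -87318 / 5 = -17463.60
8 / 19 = 0.42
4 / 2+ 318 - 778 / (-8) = 1669 / 4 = 417.25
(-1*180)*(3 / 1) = -540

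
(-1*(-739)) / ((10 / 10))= 739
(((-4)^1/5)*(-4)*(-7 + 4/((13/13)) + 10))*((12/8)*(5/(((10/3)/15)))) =756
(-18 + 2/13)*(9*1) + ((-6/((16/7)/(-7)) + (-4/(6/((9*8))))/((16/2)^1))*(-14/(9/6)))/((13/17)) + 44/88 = -4045/13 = -311.15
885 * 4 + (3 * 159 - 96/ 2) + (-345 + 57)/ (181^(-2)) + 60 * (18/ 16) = -18862263/ 2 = -9431131.50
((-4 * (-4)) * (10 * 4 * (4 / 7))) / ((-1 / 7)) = -2560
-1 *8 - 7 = -15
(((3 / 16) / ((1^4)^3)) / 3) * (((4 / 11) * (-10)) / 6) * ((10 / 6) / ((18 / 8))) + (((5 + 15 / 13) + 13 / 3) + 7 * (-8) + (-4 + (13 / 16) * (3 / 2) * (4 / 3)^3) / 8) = -2116435 / 46332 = -45.68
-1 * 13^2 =-169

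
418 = 418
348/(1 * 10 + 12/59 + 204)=10266/6319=1.62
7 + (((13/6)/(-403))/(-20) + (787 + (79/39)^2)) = 1505255107/1886040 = 798.10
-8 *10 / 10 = -8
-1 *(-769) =769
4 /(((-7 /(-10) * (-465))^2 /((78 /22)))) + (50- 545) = -769198607 /1553937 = -495.00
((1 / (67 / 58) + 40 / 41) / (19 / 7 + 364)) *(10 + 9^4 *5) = 1161847890 / 7051549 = 164.76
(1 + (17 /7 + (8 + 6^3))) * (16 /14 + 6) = 79600 /49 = 1624.49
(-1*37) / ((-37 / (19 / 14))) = 19 / 14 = 1.36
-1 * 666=-666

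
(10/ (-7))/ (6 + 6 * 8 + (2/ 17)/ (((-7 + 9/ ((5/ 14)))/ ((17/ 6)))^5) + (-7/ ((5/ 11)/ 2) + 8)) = -173302641439200/ 3784930994047753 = -0.05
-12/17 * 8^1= -96/17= -5.65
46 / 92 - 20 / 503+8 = 8.46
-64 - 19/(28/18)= -1067/14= -76.21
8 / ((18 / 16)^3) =4096 / 729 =5.62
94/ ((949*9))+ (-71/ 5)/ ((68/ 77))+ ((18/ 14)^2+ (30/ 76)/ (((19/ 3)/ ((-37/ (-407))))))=-8142127595983/ 565045741260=-14.41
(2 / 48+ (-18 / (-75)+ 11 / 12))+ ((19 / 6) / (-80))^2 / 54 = 2981909 / 2488320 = 1.20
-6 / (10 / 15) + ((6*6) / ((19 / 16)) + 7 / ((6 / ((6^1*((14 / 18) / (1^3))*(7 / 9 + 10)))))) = 123112 / 1539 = 79.99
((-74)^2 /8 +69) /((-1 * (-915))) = 1507 /1830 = 0.82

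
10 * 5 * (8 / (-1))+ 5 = -395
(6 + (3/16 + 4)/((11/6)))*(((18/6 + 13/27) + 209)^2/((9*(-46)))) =-32913169/36432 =-903.41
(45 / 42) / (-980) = -3 / 2744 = -0.00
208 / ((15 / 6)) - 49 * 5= -809 / 5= -161.80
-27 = -27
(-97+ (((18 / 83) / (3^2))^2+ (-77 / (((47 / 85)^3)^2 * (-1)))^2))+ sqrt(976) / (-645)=5809770000939284592217160985436 / 800443127137546755502249 - 4 * sqrt(61) / 645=7258192.08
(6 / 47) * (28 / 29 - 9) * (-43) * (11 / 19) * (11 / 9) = 2424598 / 77691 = 31.21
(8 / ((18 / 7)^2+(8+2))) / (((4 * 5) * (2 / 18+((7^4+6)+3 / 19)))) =8379 / 837693505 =0.00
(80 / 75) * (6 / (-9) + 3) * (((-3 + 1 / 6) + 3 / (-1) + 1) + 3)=-616 / 135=-4.56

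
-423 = -423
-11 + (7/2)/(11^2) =-2655/242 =-10.97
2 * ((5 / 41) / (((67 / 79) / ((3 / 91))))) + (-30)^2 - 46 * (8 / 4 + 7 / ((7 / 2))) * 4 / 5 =940925278 / 1249885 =752.81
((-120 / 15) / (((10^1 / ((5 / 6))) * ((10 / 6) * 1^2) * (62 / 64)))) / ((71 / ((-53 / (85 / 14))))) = 47488 / 935425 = 0.05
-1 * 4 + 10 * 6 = 56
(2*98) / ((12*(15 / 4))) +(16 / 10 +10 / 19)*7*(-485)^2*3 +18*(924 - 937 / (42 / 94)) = 10482303.90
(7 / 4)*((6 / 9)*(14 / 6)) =49 / 18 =2.72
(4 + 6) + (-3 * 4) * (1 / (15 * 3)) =146 / 15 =9.73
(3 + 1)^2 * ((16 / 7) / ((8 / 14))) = 64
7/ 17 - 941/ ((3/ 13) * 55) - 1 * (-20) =-53.73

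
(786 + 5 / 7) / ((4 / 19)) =104633 / 28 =3736.89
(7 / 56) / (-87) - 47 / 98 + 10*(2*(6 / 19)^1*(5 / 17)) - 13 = -128039111 / 11015592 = -11.62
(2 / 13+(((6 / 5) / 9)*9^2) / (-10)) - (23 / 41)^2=-677906 / 546325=-1.24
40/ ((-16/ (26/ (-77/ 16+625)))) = -1040/ 9923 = -0.10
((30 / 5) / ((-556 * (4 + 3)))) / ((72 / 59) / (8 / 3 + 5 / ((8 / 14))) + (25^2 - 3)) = -24249 / 9785441540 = -0.00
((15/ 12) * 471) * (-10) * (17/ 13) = -200175/ 26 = -7699.04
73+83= 156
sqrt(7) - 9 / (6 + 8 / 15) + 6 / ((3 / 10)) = sqrt(7) + 1825 / 98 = 21.27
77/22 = 7/2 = 3.50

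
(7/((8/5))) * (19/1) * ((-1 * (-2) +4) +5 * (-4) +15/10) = -16625/16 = -1039.06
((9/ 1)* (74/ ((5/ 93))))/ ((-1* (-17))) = 61938/ 85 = 728.68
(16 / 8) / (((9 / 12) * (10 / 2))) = 8 / 15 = 0.53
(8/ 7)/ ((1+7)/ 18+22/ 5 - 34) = -45/ 1148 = -0.04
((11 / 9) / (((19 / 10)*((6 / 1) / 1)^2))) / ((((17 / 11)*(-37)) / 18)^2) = 13310 / 7517179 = 0.00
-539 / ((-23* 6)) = 539 / 138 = 3.91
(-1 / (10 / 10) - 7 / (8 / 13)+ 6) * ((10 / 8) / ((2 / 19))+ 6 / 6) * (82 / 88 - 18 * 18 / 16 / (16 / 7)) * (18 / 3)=87950979 / 22528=3904.07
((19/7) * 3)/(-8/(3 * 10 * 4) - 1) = -855/112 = -7.63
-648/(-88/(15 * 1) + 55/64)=622080/4807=129.41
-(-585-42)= 627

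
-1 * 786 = -786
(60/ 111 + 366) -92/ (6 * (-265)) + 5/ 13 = 366.98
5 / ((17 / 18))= 90 / 17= 5.29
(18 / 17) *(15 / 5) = 54 / 17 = 3.18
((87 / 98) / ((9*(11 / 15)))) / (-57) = -0.00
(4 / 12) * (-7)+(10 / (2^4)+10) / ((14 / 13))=2531 / 336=7.53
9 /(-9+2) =-9 /7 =-1.29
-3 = -3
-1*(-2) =2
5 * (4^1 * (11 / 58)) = 3.79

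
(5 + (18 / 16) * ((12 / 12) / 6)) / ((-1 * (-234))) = 83 / 3744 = 0.02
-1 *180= -180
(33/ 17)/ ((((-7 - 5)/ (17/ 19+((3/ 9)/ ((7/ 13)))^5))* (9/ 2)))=-420663562/ 11872481607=-0.04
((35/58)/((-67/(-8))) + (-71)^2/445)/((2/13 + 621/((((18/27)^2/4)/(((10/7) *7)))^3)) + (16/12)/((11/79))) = 4228637127/167922635435221490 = 0.00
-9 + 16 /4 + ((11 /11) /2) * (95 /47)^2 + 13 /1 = 44369 /4418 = 10.04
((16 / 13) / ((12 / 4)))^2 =256 / 1521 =0.17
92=92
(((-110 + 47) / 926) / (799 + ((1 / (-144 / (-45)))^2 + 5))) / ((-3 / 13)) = 4992 / 13615441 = 0.00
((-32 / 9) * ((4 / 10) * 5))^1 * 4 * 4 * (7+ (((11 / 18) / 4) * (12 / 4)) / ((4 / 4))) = -22912 / 27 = -848.59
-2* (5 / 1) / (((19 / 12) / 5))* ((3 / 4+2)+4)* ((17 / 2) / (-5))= 6885 / 19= 362.37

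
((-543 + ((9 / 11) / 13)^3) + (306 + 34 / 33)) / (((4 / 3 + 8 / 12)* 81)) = -1035035266 / 710582301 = -1.46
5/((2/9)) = 45/2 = 22.50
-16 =-16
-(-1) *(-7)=-7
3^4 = 81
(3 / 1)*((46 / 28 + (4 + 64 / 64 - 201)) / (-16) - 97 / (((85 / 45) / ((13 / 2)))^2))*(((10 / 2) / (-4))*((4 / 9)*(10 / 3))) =613102325 / 97104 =6313.87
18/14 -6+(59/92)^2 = -4.30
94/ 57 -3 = -77/ 57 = -1.35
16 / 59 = 0.27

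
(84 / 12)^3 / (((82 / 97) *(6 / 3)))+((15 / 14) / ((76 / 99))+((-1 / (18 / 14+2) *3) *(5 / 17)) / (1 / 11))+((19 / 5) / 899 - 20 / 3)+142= 77434302482953 / 230013429240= 336.65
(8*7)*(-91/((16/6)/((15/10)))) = -5733/2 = -2866.50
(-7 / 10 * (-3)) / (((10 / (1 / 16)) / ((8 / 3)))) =7 / 200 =0.04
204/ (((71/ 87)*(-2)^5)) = -4437/ 568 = -7.81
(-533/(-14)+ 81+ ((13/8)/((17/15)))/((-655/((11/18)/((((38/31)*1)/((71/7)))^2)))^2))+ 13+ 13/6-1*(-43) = 1118338345119698699653/6309599683441098240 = 177.24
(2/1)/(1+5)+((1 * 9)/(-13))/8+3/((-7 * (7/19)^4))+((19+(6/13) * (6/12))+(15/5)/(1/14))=200394611/5243784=38.22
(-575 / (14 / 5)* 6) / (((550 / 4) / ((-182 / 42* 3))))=8970 / 77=116.49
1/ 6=0.17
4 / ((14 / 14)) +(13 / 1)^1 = 17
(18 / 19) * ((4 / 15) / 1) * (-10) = -48 / 19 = -2.53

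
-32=-32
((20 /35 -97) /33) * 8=-1800 /77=-23.38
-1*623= -623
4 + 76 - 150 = -70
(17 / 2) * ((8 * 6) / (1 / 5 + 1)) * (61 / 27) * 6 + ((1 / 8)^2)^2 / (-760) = 129125580791 / 28016640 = 4608.89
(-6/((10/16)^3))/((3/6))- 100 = -18644/125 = -149.15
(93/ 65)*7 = 651/ 65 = 10.02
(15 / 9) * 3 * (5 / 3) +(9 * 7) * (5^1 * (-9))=-8480 / 3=-2826.67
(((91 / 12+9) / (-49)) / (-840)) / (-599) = -199 / 295858080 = -0.00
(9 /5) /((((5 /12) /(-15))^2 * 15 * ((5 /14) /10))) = 4354.56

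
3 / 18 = 1 / 6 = 0.17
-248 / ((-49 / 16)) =3968 / 49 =80.98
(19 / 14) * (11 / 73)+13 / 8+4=5.83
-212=-212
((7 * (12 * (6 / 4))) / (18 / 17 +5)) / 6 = 357 / 103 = 3.47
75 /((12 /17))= 425 /4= 106.25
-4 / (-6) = 2 / 3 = 0.67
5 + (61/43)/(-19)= 4024/817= 4.93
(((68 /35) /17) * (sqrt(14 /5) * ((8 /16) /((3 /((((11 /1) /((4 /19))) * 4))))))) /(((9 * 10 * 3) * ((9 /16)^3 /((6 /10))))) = 856064 * sqrt(70) /86113125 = 0.08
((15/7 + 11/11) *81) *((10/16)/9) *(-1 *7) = -495/4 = -123.75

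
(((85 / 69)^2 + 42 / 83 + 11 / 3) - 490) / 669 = -191381302 / 264364047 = -0.72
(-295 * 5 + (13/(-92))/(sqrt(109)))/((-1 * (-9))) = -1475/9 - 13 * sqrt(109)/90252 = -163.89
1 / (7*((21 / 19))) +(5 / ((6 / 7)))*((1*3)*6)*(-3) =-46286 / 147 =-314.87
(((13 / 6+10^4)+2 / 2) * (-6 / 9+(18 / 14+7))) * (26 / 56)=15604940 / 441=35385.35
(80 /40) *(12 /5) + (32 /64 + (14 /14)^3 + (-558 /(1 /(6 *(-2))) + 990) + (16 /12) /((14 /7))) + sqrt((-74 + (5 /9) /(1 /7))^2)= 698677 /90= 7763.08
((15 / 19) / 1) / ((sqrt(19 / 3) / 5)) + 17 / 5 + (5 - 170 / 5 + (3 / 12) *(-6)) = -271 / 10 + 75 *sqrt(57) / 361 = -25.53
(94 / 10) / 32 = 47 / 160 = 0.29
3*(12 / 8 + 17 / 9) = 10.17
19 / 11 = 1.73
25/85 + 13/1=226/17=13.29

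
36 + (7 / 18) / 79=51199 / 1422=36.00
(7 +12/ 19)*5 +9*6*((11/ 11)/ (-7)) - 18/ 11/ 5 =220301/ 7315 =30.12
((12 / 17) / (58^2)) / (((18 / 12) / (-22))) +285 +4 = 4131789 / 14297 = 289.00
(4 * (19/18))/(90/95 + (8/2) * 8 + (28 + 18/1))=361/6750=0.05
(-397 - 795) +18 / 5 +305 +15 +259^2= 66212.60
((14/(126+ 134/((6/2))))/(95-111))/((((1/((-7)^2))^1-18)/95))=97755/3608576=0.03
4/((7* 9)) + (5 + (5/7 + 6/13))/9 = 614/819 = 0.75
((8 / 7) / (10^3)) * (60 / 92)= 3 / 4025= 0.00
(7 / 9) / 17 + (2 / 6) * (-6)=-299 / 153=-1.95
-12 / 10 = -6 / 5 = -1.20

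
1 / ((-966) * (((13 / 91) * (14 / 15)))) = -5 / 644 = -0.01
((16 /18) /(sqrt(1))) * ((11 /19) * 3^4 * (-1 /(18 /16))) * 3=-111.16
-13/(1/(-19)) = 247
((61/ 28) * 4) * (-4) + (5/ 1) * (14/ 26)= -2927/ 91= -32.16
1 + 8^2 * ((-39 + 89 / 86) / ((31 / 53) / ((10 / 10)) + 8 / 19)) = -105167801 / 43559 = -2414.38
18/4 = 9/2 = 4.50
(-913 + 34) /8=-879 /8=-109.88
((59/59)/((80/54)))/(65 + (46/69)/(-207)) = 16767/1614520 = 0.01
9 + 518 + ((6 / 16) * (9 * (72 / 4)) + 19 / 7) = 16533 / 28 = 590.46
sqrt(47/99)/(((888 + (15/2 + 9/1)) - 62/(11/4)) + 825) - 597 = -597 + 2 * sqrt(517)/112659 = -597.00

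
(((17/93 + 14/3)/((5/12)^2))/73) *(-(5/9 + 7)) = -490688/169725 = -2.89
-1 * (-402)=402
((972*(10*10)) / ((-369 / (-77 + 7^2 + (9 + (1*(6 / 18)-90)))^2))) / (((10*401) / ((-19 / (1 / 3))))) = 726927840 / 16441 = 44214.33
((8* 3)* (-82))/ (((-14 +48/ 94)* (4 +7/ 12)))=31.83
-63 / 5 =-12.60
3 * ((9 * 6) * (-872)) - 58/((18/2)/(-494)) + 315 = -137765.44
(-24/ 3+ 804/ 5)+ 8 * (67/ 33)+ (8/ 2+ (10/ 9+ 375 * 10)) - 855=3069.15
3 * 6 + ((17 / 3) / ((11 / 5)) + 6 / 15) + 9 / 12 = 14339 / 660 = 21.73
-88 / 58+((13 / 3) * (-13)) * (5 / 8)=-25561 / 696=-36.73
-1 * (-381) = 381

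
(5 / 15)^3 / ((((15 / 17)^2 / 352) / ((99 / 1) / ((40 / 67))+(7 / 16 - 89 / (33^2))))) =8368092682 / 3007125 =2782.76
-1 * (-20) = 20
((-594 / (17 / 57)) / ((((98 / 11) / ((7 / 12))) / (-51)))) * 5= 931095 / 28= 33253.39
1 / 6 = 0.17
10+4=14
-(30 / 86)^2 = -225 / 1849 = -0.12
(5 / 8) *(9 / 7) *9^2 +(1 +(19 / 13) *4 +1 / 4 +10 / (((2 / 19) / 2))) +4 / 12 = 573341 / 2184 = 262.52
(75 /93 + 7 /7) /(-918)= -28 /14229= -0.00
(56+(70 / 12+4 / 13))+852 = 71303 / 78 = 914.14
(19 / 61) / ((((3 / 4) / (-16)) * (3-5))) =608 / 183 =3.32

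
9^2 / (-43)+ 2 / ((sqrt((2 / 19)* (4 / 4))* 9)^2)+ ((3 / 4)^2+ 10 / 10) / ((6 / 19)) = 367667 / 111456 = 3.30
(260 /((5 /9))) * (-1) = -468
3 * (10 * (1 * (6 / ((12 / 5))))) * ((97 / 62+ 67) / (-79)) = -318825 / 4898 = -65.09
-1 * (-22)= 22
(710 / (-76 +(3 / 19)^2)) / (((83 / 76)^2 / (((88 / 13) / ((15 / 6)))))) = -52111718912 / 2456279839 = -21.22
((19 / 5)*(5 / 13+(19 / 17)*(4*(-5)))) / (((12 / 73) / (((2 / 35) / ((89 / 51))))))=-1346777 / 80990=-16.63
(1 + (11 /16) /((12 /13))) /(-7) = -335 /1344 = -0.25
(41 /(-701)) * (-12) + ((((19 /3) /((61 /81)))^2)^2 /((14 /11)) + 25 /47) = 25108127995061263 /6386504927978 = 3931.43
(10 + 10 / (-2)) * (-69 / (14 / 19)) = -6555 / 14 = -468.21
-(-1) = 1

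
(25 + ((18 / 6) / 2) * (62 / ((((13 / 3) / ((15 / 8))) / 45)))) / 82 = 190925 / 8528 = 22.39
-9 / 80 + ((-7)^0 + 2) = 2.89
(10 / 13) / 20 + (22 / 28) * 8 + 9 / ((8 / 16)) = 4427 / 182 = 24.32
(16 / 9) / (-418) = -8 / 1881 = -0.00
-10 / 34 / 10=-1 / 34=-0.03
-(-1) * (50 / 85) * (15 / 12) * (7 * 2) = 175 / 17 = 10.29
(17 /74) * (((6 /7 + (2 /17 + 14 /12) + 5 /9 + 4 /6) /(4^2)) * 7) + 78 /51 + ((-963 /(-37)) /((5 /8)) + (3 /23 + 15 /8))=1896429079 /41664960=45.52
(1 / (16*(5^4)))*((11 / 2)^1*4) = 11 / 5000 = 0.00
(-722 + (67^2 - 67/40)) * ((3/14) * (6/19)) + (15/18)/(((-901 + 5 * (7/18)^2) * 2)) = 20809217097/81670120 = 254.80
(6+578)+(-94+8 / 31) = 15198 / 31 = 490.26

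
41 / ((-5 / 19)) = -779 / 5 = -155.80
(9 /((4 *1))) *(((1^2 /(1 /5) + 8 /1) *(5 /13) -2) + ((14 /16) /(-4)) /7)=855 /128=6.68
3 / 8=0.38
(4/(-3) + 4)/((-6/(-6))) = 8/3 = 2.67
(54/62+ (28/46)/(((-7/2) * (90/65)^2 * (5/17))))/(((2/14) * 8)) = 568547/1155060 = 0.49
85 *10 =850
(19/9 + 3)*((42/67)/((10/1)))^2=2254/112225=0.02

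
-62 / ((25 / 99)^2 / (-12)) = 7291944 / 625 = 11667.11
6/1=6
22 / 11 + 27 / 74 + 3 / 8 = 811 / 296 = 2.74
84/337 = 0.25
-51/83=-0.61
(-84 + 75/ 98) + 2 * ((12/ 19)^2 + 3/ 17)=-49367433/ 601426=-82.08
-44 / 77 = -4 / 7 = -0.57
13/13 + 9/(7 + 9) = 25/16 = 1.56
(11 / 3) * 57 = 209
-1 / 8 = -0.12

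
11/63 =0.17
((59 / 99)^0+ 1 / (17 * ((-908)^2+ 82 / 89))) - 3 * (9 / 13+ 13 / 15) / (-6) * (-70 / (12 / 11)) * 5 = -4039269749945 / 16216400538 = -249.09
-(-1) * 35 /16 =2.19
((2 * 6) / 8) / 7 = 3 / 14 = 0.21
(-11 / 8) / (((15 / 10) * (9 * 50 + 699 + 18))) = -11 / 14004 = -0.00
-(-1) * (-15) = -15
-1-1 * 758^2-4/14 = -4021957/7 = -574565.29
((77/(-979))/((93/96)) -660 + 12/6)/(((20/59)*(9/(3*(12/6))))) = -53561557/41385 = -1294.23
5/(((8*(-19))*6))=-0.01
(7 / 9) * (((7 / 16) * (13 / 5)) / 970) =637 / 698400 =0.00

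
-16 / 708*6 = -8 / 59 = -0.14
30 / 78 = 5 / 13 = 0.38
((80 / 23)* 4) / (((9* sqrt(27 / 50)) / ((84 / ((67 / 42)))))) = 110.77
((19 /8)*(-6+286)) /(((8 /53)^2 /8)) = 1867985 /8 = 233498.12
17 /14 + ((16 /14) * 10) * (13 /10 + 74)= 12065 /14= 861.79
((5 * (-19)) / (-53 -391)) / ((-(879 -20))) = -95 / 381396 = -0.00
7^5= 16807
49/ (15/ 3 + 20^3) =49/ 8005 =0.01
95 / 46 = 2.07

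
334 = 334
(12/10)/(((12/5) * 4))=0.12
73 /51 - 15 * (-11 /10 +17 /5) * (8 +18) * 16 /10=-365611 /255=-1433.77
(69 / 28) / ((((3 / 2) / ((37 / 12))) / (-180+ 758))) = 245939 / 84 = 2927.85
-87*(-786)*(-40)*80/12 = -18235200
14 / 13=1.08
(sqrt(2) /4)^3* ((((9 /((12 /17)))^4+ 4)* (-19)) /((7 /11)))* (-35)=7070705125* sqrt(2) /8192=1220640.51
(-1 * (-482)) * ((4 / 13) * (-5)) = -9640 / 13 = -741.54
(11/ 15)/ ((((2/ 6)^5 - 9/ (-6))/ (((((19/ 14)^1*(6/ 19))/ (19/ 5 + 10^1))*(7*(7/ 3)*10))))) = 41580/ 16813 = 2.47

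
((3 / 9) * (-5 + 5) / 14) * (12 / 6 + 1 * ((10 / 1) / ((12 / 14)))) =0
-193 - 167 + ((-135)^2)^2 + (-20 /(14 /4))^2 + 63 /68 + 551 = 1106726630799 /3332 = 332150849.58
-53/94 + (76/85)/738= -1658773/2948310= -0.56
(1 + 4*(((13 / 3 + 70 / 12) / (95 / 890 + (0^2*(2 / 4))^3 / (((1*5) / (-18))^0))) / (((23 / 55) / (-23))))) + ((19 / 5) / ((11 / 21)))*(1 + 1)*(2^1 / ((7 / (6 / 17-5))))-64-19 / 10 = -2242461659 / 106590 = -21038.20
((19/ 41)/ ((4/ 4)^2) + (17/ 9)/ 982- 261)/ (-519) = 94406819/ 188063802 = 0.50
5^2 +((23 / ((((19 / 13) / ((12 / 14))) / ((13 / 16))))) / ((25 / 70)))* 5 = 13561 / 76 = 178.43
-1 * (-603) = 603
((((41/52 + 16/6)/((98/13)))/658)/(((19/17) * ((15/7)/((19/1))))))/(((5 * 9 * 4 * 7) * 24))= 0.00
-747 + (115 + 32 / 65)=-631.51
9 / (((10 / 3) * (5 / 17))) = 459 / 50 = 9.18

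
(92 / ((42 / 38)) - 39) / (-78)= -929 / 1638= -0.57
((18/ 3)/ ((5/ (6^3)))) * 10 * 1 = 2592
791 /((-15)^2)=791 /225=3.52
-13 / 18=-0.72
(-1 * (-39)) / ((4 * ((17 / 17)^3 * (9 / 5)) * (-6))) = -65 / 72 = -0.90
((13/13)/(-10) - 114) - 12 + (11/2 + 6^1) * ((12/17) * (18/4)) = -15227/170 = -89.57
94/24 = 47/12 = 3.92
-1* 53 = -53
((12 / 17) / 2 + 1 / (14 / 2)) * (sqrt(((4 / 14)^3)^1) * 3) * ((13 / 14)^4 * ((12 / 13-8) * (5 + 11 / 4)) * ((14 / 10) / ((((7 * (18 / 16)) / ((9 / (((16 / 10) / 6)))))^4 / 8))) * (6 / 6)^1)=-44916702714000 * sqrt(14) / 4802079233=-34997.95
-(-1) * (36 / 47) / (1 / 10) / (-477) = -0.02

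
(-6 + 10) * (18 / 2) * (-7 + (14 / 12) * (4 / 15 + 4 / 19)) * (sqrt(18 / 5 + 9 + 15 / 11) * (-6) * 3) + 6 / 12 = 15602.52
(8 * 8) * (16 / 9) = 1024 / 9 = 113.78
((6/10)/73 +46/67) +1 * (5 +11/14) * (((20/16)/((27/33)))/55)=1171591/1369480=0.86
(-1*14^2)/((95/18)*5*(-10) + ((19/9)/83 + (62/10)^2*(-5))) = 244020/567799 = 0.43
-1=-1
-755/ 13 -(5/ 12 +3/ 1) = -9593/ 156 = -61.49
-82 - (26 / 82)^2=-138011 / 1681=-82.10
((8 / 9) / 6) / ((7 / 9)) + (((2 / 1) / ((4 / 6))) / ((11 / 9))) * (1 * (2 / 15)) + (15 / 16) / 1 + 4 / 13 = 423529 / 240240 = 1.76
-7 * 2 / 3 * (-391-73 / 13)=72184 / 39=1850.87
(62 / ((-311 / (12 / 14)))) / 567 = -124 / 411453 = -0.00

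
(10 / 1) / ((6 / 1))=5 / 3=1.67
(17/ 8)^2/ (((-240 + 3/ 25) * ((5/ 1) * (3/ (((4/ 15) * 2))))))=-289/ 431784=-0.00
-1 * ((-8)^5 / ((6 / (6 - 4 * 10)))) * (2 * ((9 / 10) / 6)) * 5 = -278528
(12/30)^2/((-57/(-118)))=472/1425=0.33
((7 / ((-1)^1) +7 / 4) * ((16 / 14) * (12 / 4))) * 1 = -18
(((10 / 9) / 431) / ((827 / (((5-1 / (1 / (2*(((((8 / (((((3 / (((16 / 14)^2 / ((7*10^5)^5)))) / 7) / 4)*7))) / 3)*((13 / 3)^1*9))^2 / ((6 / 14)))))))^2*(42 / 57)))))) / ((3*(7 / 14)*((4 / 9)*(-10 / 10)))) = -24312900727868270993845531080523869604803621768951415962922030152423262596130371093750000000000000000000000028561 / 282264566636647671868170980011242932050663512200117111206054687500000000000000000000000000000000000000000000000000000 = -8.614e-5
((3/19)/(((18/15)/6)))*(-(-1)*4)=60/19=3.16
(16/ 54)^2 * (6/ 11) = 128/ 2673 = 0.05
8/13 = 0.62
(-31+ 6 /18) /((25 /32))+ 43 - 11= -544 /75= -7.25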